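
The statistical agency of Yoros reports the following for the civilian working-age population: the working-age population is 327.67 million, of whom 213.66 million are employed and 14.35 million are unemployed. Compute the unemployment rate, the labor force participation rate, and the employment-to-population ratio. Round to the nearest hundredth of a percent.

Labor force = employed + unemployed = 213.66 + 14.35 = 228.01 million.
Unemployment rate = 14.35 / 228.01 = 6.29%.
Labor force participation rate = 228.01 / 327.67 = 69.59%.
Employment-population ratio = 213.66 / 327.67 = 65.21%.

Unemployment rate ≈ 6.29%; labor force participation rate ≈ 69.59%; employment-population ratio ≈ 65.21%.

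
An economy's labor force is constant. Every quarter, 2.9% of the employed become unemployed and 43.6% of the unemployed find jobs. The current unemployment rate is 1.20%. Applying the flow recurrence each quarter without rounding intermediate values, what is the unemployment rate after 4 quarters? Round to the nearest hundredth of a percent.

Unemployment rate after four quarters ≈ 5.82%.

With a fixed labor force, u_{t+1} = u_t + s·(1−u_t) − f·u_t = u_t·(1−s−f) + s.
Here 1−s−f = 0.535 and s = 0.029.
u_1 = 0.012000 × 0.535 + 0.029 = 0.035420.
u_2 = 0.035420 × 0.535 + 0.029 = 0.047950.
u_3 = 0.047950 × 0.535 + 0.029 = 0.054653.
u_4 = 0.054653 × 0.535 + 0.029 = 0.058239.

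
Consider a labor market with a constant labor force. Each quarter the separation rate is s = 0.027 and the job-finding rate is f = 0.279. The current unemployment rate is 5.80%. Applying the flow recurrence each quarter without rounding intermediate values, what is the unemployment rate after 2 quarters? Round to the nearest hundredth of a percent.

Unemployment rate after two quarters ≈ 7.37%.

With a fixed labor force, u_{t+1} = u_t + s·(1−u_t) − f·u_t = u_t·(1−s−f) + s.
Here 1−s−f = 0.694 and s = 0.027.
u_1 = 0.058000 × 0.694 + 0.027 = 0.067252.
u_2 = 0.067252 × 0.694 + 0.027 = 0.073673.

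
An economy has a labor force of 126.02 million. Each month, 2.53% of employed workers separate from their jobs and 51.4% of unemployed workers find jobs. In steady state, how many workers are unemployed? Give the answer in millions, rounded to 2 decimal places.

Steady-state unemployment rate u* = s/(s+f) = 2.53/(2.53+51.4) = 0.046913.
Unemployed = u* × labor force = 0.046913 × 126.02 ≈ 5.91 million.

About 5.91 million are unemployed in steady state.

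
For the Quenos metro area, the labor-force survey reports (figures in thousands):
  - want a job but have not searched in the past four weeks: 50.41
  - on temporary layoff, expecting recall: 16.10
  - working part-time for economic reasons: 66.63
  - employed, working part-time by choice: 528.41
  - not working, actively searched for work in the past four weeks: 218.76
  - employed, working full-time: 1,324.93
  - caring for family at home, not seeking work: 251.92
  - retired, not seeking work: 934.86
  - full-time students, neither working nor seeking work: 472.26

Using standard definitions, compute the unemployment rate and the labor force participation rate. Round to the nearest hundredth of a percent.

Employed = 66.63 + 528.41 + 1,324.93 = 1,919.97 thousand (anyone who worked, including part-time for economic reasons, counts as employed).
Unemployed = 16.10 + 218.76 = 234.86 thousand (jobless and actively searching, or on temporary layoff).
Labor force = 1,919.97 + 234.86 = 2,154.83 thousand.
Not in labor force = 50.41 + 251.92 + 934.86 + 472.26 = 1,709.45 thousand (those not working and not actively searching are outside the labor force — including those who want a job but have given up searching).
Civilian working-age population = 2,154.83 + 1,709.45 = 3,864.28 thousand.
Unemployment rate = 234.86 / 2,154.83 = 10.90%.
Labor force participation rate = 2,154.83 / 3,864.28 = 55.76%.

Unemployment rate ≈ 10.90%; labor force participation rate ≈ 55.76%.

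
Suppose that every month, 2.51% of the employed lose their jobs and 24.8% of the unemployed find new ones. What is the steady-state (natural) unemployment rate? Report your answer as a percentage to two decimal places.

At steady state the flows balance: s·E = f·U, so U/(E+U) = s/(s+f).
u* = 2.51 / (2.51 + 24.8) = 2.51 / 27.31 = 9.19%.

Steady-state unemployment rate ≈ 9.19%.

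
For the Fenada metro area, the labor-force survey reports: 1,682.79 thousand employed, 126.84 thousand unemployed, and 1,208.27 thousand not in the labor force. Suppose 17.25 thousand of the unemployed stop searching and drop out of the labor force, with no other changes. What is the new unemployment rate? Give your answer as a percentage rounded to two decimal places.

Initially, labor force = 1,682.79 + 126.84 = 1,809.63 thousand, so u = 126.84/1,809.63 = 7.01%.
After the change, unemployed and labor force both fall by 17.25 → E = 1,682.79, U = 109.59, labor force = 1,792.38 thousand.
New unemployment rate = 109.59 / 1,792.38 = 6.11%.

New unemployment rate ≈ 6.11%.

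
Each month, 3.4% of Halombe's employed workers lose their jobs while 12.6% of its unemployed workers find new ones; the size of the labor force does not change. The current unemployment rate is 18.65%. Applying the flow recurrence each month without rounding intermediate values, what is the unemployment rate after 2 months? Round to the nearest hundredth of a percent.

Unemployment rate after two months ≈ 19.42%.

With a fixed labor force, u_{t+1} = u_t + s·(1−u_t) − f·u_t = u_t·(1−s−f) + s.
Here 1−s−f = 0.840 and s = 0.034.
u_1 = 0.186500 × 0.840 + 0.034 = 0.190660.
u_2 = 0.190660 × 0.840 + 0.034 = 0.194154.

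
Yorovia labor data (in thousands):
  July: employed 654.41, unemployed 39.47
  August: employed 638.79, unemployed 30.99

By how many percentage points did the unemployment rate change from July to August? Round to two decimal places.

The unemployment rate changed by −1.06 percentage points.

July: labor force = 654.41 + 39.47 = 693.88; u = 39.47/693.88 = 5.69%.
August: labor force = 638.79 + 30.99 = 669.78; u = 30.99/669.78 = 4.63%.
Change = 4.63% − 5.69% = −1.06 pp.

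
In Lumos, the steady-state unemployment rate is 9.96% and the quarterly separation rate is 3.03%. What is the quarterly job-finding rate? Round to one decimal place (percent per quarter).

Job-finding rate ≈ 27.4% per quarter.

From u* = s/(s+f): f = s·(1−u)/u.
f = 3.03 × (1 − 0.0996) / 0.0996 = 2.7282 / 0.0996 ≈ 27.4% per quarter.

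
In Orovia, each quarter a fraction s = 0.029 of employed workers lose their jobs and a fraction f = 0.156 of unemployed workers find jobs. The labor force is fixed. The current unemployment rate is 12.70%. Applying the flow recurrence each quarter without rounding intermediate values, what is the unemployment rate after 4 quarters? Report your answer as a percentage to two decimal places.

With a fixed labor force, u_{t+1} = u_t + s·(1−u_t) − f·u_t = u_t·(1−s−f) + s.
Here 1−s−f = 0.815 and s = 0.029.
u_1 = 0.127000 × 0.815 + 0.029 = 0.132505.
u_2 = 0.132505 × 0.815 + 0.029 = 0.136992.
u_3 = 0.136992 × 0.815 + 0.029 = 0.140648.
u_4 = 0.140648 × 0.815 + 0.029 = 0.143628.

Unemployment rate after four quarters ≈ 14.36%.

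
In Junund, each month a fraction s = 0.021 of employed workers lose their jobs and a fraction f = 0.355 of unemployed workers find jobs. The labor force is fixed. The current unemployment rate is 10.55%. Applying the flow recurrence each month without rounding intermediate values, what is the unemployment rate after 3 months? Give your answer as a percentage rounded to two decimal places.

With a fixed labor force, u_{t+1} = u_t + s·(1−u_t) − f·u_t = u_t·(1−s−f) + s.
Here 1−s−f = 0.624 and s = 0.021.
u_1 = 0.105500 × 0.624 + 0.021 = 0.086832.
u_2 = 0.086832 × 0.624 + 0.021 = 0.075183.
u_3 = 0.075183 × 0.624 + 0.021 = 0.067914.

Unemployment rate after three months ≈ 6.79%.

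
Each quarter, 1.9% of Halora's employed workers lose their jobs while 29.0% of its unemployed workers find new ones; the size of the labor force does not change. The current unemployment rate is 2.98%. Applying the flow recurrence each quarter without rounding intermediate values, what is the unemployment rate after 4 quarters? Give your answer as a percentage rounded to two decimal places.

Unemployment rate after four quarters ≈ 5.43%.

With a fixed labor force, u_{t+1} = u_t + s·(1−u_t) − f·u_t = u_t·(1−s−f) + s.
Here 1−s−f = 0.691 and s = 0.019.
u_1 = 0.029800 × 0.691 + 0.019 = 0.039592.
u_2 = 0.039592 × 0.691 + 0.019 = 0.046358.
u_3 = 0.046358 × 0.691 + 0.019 = 0.051033.
u_4 = 0.051033 × 0.691 + 0.019 = 0.054264.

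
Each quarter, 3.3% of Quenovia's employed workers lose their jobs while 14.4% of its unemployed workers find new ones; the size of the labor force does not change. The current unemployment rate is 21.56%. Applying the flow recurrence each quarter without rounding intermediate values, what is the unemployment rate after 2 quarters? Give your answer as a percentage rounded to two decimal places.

With a fixed labor force, u_{t+1} = u_t + s·(1−u_t) − f·u_t = u_t·(1−s−f) + s.
Here 1−s−f = 0.823 and s = 0.033.
u_1 = 0.215600 × 0.823 + 0.033 = 0.210439.
u_2 = 0.210439 × 0.823 + 0.033 = 0.206191.

Unemployment rate after two quarters ≈ 20.62%.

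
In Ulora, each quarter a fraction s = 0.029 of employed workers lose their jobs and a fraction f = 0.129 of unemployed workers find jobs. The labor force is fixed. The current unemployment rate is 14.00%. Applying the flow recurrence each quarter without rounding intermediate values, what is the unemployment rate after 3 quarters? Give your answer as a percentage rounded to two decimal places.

With a fixed labor force, u_{t+1} = u_t + s·(1−u_t) − f·u_t = u_t·(1−s−f) + s.
Here 1−s−f = 0.842 and s = 0.029.
u_1 = 0.140000 × 0.842 + 0.029 = 0.146880.
u_2 = 0.146880 × 0.842 + 0.029 = 0.152673.
u_3 = 0.152673 × 0.842 + 0.029 = 0.157551.

Unemployment rate after three quarters ≈ 15.76%.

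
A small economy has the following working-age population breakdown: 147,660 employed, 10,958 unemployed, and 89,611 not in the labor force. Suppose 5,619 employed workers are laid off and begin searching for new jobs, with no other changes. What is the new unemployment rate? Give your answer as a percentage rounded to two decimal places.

New unemployment rate ≈ 10.45%.

Initially, labor force = 147,660 + 10,958 = 158,618, so u = 10,958/158,618 = 6.91%.
After the change, employed falls and unemployed rises by 5,619; labor force unchanged → E = 142,041, U = 16,577, labor force = 158,618.
New unemployment rate = 16,577 / 158,618 = 10.45%.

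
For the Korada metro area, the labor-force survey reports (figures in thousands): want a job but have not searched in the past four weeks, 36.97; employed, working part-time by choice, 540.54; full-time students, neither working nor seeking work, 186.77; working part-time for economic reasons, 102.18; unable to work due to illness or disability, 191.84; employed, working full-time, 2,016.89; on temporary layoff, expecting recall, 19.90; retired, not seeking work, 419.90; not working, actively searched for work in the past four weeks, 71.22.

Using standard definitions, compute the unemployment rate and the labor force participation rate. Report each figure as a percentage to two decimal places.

Employed = 540.54 + 102.18 + 2,016.89 = 2,659.61 thousand (anyone who worked, including part-time for economic reasons, counts as employed).
Unemployed = 19.90 + 71.22 = 91.12 thousand (jobless and actively searching, or on temporary layoff).
Labor force = 2,659.61 + 91.12 = 2,750.73 thousand.
Not in labor force = 36.97 + 186.77 + 191.84 + 419.90 = 835.48 thousand (those not working and not actively searching are outside the labor force — including those who want a job but have given up searching).
Civilian working-age population = 2,750.73 + 835.48 = 3,586.21 thousand.
Unemployment rate = 91.12 / 2,750.73 = 3.31%.
Labor force participation rate = 2,750.73 / 3,586.21 = 76.70%.

Unemployment rate ≈ 3.31%; labor force participation rate ≈ 76.70%.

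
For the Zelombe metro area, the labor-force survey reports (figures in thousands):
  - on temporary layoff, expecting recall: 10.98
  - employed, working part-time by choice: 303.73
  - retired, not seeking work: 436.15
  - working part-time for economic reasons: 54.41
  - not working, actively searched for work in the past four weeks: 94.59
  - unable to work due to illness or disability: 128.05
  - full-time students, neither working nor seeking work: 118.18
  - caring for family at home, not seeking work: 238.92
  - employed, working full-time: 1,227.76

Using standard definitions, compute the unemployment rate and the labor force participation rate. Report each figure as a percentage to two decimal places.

Unemployment rate ≈ 6.24%; labor force participation rate ≈ 64.74%.

Employed = 303.73 + 54.41 + 1,227.76 = 1,585.90 thousand (anyone who worked, including part-time for economic reasons, counts as employed).
Unemployed = 10.98 + 94.59 = 105.57 thousand (jobless and actively searching, or on temporary layoff).
Labor force = 1,585.90 + 105.57 = 1,691.47 thousand.
Not in labor force = 436.15 + 128.05 + 118.18 + 238.92 = 921.30 thousand (those not working and not actively searching are outside the labor force).
Civilian working-age population = 1,691.47 + 921.30 = 2,612.77 thousand.
Unemployment rate = 105.57 / 1,691.47 = 6.24%.
Labor force participation rate = 1,691.47 / 2,612.77 = 64.74%.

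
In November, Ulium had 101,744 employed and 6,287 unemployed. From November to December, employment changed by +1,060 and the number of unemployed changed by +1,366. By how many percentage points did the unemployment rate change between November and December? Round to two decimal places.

November: labor force = 101,744 + 6,287 = 108,031; u = 6,287/108,031 = 5.82%.
December: labor force = 102,804 + 7,653 = 110,457; u = 7,653/110,457 = 6.93%.
Change = 6.93% − 5.82% = +1.11 pp.

The unemployment rate changed by +1.11 percentage points.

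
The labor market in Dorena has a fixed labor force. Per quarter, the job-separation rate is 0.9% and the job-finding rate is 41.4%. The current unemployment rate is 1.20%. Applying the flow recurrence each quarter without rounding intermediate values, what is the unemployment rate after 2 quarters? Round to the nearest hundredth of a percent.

With a fixed labor force, u_{t+1} = u_t + s·(1−u_t) − f·u_t = u_t·(1−s−f) + s.
Here 1−s−f = 0.577 and s = 0.009.
u_1 = 0.012000 × 0.577 + 0.009 = 0.015924.
u_2 = 0.015924 × 0.577 + 0.009 = 0.018188.

Unemployment rate after two quarters ≈ 1.82%.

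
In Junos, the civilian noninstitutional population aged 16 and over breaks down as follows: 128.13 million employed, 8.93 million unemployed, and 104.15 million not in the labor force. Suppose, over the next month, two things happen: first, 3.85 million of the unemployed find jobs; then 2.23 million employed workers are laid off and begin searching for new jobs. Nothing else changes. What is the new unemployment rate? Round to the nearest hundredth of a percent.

Initially, labor force = 128.13 + 8.93 = 137.06 million, so u = 8.93/137.06 = 6.52%.
After the first change, unemployed falls and employed rises by 3.85; labor force unchanged → E = 131.98, U = 5.08, labor force = 137.06 million.
After the second change, employed falls and unemployed rises by 2.23; labor force unchanged → E = 129.75, U = 7.31, labor force = 137.06 million.
New unemployment rate = 7.31 / 137.06 = 5.33%.

New unemployment rate ≈ 5.33%.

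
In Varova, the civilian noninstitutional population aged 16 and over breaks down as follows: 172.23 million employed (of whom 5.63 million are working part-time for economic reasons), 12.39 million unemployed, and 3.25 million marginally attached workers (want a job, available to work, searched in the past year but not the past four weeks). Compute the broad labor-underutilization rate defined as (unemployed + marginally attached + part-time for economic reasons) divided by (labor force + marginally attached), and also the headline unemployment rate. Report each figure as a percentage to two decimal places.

Broad underutilization rate ≈ 11.32%; headline unemployment rate ≈ 6.71%.

Labor force = 172.23 + 12.39 = 184.62 million.
Numerator = 12.39 + 3.25 + 5.63 = 21.27 million.
Denominator = 184.62 + 3.25 = 187.87 million.
Broad rate = 21.27 / 187.87 = 11.32%.
Headline unemployment rate = 12.39 / 184.62 = 6.71%.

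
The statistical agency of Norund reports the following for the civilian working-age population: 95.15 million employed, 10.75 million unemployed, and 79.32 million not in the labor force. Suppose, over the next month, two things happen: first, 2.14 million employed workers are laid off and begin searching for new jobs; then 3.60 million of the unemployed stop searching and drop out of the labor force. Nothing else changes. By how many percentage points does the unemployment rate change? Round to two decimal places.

The unemployment rate changes by −1.07 percentage points.

Initially, labor force = 95.15 + 10.75 = 105.90 million, so u = 10.75/105.90 = 10.15%.
After the first change, employed falls and unemployed rises by 2.14; labor force unchanged → E = 93.01, U = 12.89, labor force = 105.90 million.
After the second change, unemployed and labor force both fall by 3.60 → E = 93.01, U = 9.29, labor force = 102.30 million.
New unemployment rate = 9.29 / 102.30 = 9.08%.
Change = 9.08% − 10.15% = −1.07 percentage points.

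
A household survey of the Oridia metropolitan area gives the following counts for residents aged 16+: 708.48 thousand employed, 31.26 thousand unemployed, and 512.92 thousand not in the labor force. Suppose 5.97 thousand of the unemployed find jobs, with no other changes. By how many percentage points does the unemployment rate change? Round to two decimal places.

The unemployment rate changes by −0.81 percentage points.

Initially, labor force = 708.48 + 31.26 = 739.74 thousand, so u = 31.26/739.74 = 4.23%.
After the change, unemployed falls and employed rises by 5.97; labor force unchanged → E = 714.45, U = 25.29, labor force = 739.74 thousand.
New unemployment rate = 25.29 / 739.74 = 3.42%.
Change = 3.42% − 4.23% = −0.81 percentage points.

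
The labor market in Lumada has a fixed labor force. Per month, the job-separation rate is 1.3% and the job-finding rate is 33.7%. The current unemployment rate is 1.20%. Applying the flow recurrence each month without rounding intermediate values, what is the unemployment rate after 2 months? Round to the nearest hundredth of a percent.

With a fixed labor force, u_{t+1} = u_t + s·(1−u_t) − f·u_t = u_t·(1−s−f) + s.
Here 1−s−f = 0.650 and s = 0.013.
u_1 = 0.012000 × 0.650 + 0.013 = 0.020800.
u_2 = 0.020800 × 0.650 + 0.013 = 0.026520.

Unemployment rate after two months ≈ 2.65%.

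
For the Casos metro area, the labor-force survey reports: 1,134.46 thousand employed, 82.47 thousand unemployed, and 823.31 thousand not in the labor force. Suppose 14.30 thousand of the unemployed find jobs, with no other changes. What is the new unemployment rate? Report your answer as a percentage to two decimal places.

Initially, labor force = 1,134.46 + 82.47 = 1,216.93 thousand, so u = 82.47/1,216.93 = 6.78%.
After the change, unemployed falls and employed rises by 14.30; labor force unchanged → E = 1,148.76, U = 68.17, labor force = 1,216.93 thousand.
New unemployment rate = 68.17 / 1,216.93 = 5.60%.

New unemployment rate ≈ 5.60%.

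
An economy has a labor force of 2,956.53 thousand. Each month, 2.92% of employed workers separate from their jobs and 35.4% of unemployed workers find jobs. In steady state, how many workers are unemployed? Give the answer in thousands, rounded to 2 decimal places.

About 225.29 thousand are unemployed in steady state.

Steady-state unemployment rate u* = s/(s+f) = 2.92/(2.92+35.4) = 0.076200.
Unemployed = u* × labor force = 0.076200 × 2,956.53 ≈ 225.29 thousand.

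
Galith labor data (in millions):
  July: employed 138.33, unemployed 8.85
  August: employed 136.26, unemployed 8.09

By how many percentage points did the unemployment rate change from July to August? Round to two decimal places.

The unemployment rate changed by −0.41 percentage points.

July: labor force = 138.33 + 8.85 = 147.18; u = 8.85/147.18 = 6.01%.
August: labor force = 136.26 + 8.09 = 144.35; u = 8.09/144.35 = 5.60%.
Change = 5.60% − 6.01% = −0.41 pp.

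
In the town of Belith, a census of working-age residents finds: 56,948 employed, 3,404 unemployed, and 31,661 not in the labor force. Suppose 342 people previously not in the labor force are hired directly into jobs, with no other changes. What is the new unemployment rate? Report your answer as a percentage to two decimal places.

New unemployment rate ≈ 5.61%.

Initially, labor force = 56,948 + 3,404 = 60,352, so u = 3,404/60,352 = 5.64%.
After the change, employed and labor force both rise by 342; unemployed unchanged → E = 57,290, U = 3,404, labor force = 60,694.
New unemployment rate = 3,404 / 60,694 = 5.61%.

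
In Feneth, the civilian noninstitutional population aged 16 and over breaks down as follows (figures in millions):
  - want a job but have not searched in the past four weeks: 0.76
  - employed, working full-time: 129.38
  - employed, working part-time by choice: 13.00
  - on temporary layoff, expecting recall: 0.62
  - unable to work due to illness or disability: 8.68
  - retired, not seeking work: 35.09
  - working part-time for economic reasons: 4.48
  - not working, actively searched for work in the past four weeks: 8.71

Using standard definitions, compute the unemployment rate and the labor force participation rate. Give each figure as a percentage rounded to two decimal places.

Unemployment rate ≈ 5.97%; labor force participation rate ≈ 77.81%.

Employed = 129.38 + 13.00 + 4.48 = 146.86 million (anyone who worked, including part-time for economic reasons, counts as employed).
Unemployed = 0.62 + 8.71 = 9.33 million (jobless and actively searching, or on temporary layoff).
Labor force = 146.86 + 9.33 = 156.19 million.
Not in labor force = 0.76 + 8.68 + 35.09 = 44.53 million (those not working and not actively searching are outside the labor force — including those who want a job but have given up searching).
Civilian working-age population = 156.19 + 44.53 = 200.72 million.
Unemployment rate = 9.33 / 156.19 = 5.97%.
Labor force participation rate = 156.19 / 200.72 = 77.81%.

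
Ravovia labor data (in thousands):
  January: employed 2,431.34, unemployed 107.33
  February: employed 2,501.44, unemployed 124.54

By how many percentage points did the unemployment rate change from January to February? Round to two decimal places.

January: labor force = 2,431.34 + 107.33 = 2,538.67; u = 107.33/2,538.67 = 4.23%.
February: labor force = 2,501.44 + 124.54 = 2,625.98; u = 124.54/2,625.98 = 4.74%.
Change = 4.74% − 4.23% = +0.51 pp.

The unemployment rate changed by +0.51 percentage points.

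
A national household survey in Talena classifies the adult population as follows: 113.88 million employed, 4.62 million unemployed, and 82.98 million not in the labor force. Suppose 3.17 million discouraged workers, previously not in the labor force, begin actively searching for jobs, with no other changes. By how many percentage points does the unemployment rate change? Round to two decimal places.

The unemployment rate changes by +2.50 percentage points.

Initially, labor force = 113.88 + 4.62 = 118.50 million, so u = 4.62/118.50 = 3.90%.
After the change, unemployed and labor force both rise by 3.17 → E = 113.88, U = 7.79, labor force = 121.67 million.
New unemployment rate = 7.79 / 121.67 = 6.40%.
Change = 6.40% − 3.90% = +2.50 percentage points.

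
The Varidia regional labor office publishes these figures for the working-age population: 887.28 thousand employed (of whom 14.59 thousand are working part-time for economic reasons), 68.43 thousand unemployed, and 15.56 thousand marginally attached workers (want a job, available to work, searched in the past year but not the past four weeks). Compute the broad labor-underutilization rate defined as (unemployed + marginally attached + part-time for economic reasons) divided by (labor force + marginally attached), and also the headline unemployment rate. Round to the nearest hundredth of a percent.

Labor force = 887.28 + 68.43 = 955.71 thousand.
Numerator = 68.43 + 15.56 + 14.59 = 98.58 thousand.
Denominator = 955.71 + 15.56 = 971.27 thousand.
Broad rate = 98.58 / 971.27 = 10.15%.
Headline unemployment rate = 68.43 / 955.71 = 7.16%.

Broad underutilization rate ≈ 10.15%; headline unemployment rate ≈ 7.16%.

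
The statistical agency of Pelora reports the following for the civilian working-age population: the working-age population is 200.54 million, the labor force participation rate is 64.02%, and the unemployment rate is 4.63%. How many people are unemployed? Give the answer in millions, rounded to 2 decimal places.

Labor force = 0.6402 × 200.54 = 128.39 million.
Unemployed = 0.0463 × 128.39 ≈ 5.94 million.

About 5.94 million are unemployed.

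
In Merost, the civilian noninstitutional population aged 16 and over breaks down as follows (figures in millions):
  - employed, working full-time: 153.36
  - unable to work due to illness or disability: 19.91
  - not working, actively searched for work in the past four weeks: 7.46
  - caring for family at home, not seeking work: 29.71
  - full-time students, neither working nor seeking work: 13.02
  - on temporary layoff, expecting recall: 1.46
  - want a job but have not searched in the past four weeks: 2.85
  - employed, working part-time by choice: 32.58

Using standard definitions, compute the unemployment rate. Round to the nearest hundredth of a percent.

Employed = 153.36 + 32.58 = 185.94 million.
Unemployed = 7.46 + 1.46 = 8.92 million (jobless and actively searching, or on temporary layoff).
Labor force = 185.94 + 8.92 = 194.86 million.
Unemployment rate = 8.92 / 194.86 = 4.58%.

Unemployment rate ≈ 4.58%.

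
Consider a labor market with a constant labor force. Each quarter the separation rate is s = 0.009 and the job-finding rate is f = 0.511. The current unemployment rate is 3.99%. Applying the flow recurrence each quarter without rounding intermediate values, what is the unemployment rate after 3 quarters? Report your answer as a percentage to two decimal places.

With a fixed labor force, u_{t+1} = u_t + s·(1−u_t) − f·u_t = u_t·(1−s−f) + s.
Here 1−s−f = 0.480 and s = 0.009.
u_1 = 0.039900 × 0.480 + 0.009 = 0.028152.
u_2 = 0.028152 × 0.480 + 0.009 = 0.022513.
u_3 = 0.022513 × 0.480 + 0.009 = 0.019806.

Unemployment rate after three quarters ≈ 1.98%.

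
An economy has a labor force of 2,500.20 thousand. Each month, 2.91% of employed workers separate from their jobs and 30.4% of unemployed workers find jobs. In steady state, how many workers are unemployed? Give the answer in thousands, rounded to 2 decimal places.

Steady-state unemployment rate u* = s/(s+f) = 2.91/(2.91+30.4) = 0.087361.
Unemployed = u* × labor force = 0.087361 × 2,500.20 ≈ 218.42 thousand.

About 218.42 thousand are unemployed in steady state.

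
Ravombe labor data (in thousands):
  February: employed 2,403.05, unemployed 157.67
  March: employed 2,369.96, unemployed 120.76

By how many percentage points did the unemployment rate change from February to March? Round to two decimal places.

February: labor force = 2,403.05 + 157.67 = 2,560.72; u = 157.67/2,560.72 = 6.16%.
March: labor force = 2,369.96 + 120.76 = 2,490.72; u = 120.76/2,490.72 = 4.85%.
Change = 4.85% − 6.16% = −1.31 pp.

The unemployment rate changed by −1.31 percentage points.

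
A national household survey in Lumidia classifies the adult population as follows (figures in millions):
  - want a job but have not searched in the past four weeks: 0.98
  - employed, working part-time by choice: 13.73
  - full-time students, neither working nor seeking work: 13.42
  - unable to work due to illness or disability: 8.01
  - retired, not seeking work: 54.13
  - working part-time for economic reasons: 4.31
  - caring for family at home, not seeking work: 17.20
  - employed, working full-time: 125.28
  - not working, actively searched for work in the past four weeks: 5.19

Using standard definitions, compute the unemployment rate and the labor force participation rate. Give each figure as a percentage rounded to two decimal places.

Employed = 13.73 + 4.31 + 125.28 = 143.32 million (anyone who worked, including part-time for economic reasons, counts as employed).
Unemployed = 5.19 million.
Labor force = 143.32 + 5.19 = 148.51 million.
Not in labor force = 0.98 + 13.42 + 8.01 + 54.13 + 17.20 = 93.74 million (those not working and not actively searching are outside the labor force — including those who want a job but have given up searching).
Civilian working-age population = 148.51 + 93.74 = 242.25 million.
Unemployment rate = 5.19 / 148.51 = 3.49%.
Labor force participation rate = 148.51 / 242.25 = 61.30%.

Unemployment rate ≈ 3.49%; labor force participation rate ≈ 61.30%.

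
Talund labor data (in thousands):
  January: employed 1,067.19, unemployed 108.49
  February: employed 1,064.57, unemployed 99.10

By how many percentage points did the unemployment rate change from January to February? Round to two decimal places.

The unemployment rate changed by −0.71 percentage points.

January: labor force = 1,067.19 + 108.49 = 1,175.68; u = 108.49/1,175.68 = 9.23%.
February: labor force = 1,064.57 + 99.10 = 1,163.67; u = 99.10/1,163.67 = 8.52%.
Change = 8.52% − 9.23% = −0.71 pp.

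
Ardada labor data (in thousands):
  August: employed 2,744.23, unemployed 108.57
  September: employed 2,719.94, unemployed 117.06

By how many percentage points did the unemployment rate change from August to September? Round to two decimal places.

The unemployment rate changed by +0.32 percentage points.

August: labor force = 2,744.23 + 108.57 = 2,852.80; u = 108.57/2,852.80 = 3.81%.
September: labor force = 2,719.94 + 117.06 = 2,837.00; u = 117.06/2,837.00 = 4.13%.
Change = 4.13% − 3.81% = +0.32 pp.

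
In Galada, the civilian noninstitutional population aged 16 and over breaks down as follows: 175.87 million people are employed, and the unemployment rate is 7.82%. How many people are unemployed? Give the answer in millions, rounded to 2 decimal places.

Let U be the number unemployed. The labor force is E + U, and U/(E+U) = 0.0782.
So U = 0.0782 × 175.87 / (1 − 0.0782) = 13.7530 / 0.9218 ≈ 14.92 million.

About 14.92 million are unemployed.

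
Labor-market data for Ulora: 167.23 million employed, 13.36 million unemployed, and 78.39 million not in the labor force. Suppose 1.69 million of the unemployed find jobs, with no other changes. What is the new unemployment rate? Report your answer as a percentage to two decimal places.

New unemployment rate ≈ 6.46%.

Initially, labor force = 167.23 + 13.36 = 180.59 million, so u = 13.36/180.59 = 7.40%.
After the change, unemployed falls and employed rises by 1.69; labor force unchanged → E = 168.92, U = 11.67, labor force = 180.59 million.
New unemployment rate = 11.67 / 180.59 = 6.46%.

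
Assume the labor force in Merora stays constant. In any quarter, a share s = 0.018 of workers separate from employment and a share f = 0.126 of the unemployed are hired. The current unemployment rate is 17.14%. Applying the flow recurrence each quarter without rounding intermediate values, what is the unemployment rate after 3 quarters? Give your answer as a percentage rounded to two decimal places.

With a fixed labor force, u_{t+1} = u_t + s·(1−u_t) − f·u_t = u_t·(1−s−f) + s.
Here 1−s−f = 0.856 and s = 0.018.
u_1 = 0.171400 × 0.856 + 0.018 = 0.164718.
u_2 = 0.164718 × 0.856 + 0.018 = 0.158999.
u_3 = 0.158999 × 0.856 + 0.018 = 0.154103.

Unemployment rate after three quarters ≈ 15.41%.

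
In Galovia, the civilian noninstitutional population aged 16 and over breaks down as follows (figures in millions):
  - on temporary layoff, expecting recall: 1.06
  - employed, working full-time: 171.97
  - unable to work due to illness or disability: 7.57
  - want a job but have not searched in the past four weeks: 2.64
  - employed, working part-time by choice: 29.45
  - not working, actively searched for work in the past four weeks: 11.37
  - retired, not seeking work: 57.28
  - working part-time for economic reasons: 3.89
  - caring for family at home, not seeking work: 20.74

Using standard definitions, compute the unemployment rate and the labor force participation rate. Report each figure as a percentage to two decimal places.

Employed = 171.97 + 29.45 + 3.89 = 205.31 million (anyone who worked, including part-time for economic reasons, counts as employed).
Unemployed = 1.06 + 11.37 = 12.43 million (jobless and actively searching, or on temporary layoff).
Labor force = 205.31 + 12.43 = 217.74 million.
Not in labor force = 7.57 + 2.64 + 57.28 + 20.74 = 88.23 million (those not working and not actively searching are outside the labor force — including those who want a job but have given up searching).
Civilian working-age population = 217.74 + 88.23 = 305.97 million.
Unemployment rate = 12.43 / 217.74 = 5.71%.
Labor force participation rate = 217.74 / 305.97 = 71.16%.

Unemployment rate ≈ 5.71%; labor force participation rate ≈ 71.16%.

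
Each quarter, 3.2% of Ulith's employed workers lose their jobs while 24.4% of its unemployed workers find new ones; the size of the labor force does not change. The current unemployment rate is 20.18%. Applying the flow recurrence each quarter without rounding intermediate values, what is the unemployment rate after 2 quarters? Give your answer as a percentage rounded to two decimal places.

Unemployment rate after two quarters ≈ 16.09%.

With a fixed labor force, u_{t+1} = u_t + s·(1−u_t) − f·u_t = u_t·(1−s−f) + s.
Here 1−s−f = 0.724 and s = 0.032.
u_1 = 0.201800 × 0.724 + 0.032 = 0.178103.
u_2 = 0.178103 × 0.724 + 0.032 = 0.160947.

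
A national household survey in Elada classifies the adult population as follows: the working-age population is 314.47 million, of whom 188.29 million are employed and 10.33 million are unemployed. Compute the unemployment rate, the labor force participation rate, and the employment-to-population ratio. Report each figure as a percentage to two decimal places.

Labor force = employed + unemployed = 188.29 + 10.33 = 198.62 million.
Unemployment rate = 10.33 / 198.62 = 5.20%.
Labor force participation rate = 198.62 / 314.47 = 63.16%.
Employment-population ratio = 188.29 / 314.47 = 59.88%.

Unemployment rate ≈ 5.20%; labor force participation rate ≈ 63.16%; employment-population ratio ≈ 59.88%.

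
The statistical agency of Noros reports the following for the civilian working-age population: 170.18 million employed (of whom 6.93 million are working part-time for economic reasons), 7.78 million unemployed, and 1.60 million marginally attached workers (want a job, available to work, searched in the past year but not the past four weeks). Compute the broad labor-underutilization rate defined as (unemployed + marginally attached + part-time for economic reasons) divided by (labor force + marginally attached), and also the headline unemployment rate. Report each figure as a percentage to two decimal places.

Broad underutilization rate ≈ 9.08%; headline unemployment rate ≈ 4.37%.

Labor force = 170.18 + 7.78 = 177.96 million.
Numerator = 7.78 + 1.60 + 6.93 = 16.31 million.
Denominator = 177.96 + 1.60 = 179.56 million.
Broad rate = 16.31 / 179.56 = 9.08%.
Headline unemployment rate = 7.78 / 177.96 = 4.37%.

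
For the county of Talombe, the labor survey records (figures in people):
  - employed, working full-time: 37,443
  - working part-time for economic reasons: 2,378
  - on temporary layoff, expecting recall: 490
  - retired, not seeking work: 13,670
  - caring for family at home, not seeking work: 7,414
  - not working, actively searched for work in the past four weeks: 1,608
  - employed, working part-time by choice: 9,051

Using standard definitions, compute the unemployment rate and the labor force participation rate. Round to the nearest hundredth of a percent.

Employed = 37,443 + 2,378 + 9,051 = 48,872 (anyone who worked, including part-time for economic reasons, counts as employed).
Unemployed = 490 + 1,608 = 2,098 (jobless and actively searching, or on temporary layoff).
Labor force = 48,872 + 2,098 = 50,970.
Not in labor force = 13,670 + 7,414 = 21,084 (those not working and not actively searching are outside the labor force).
Civilian working-age population = 50,970 + 21,084 = 72,054.
Unemployment rate = 2,098 / 50,970 = 4.12%.
Labor force participation rate = 50,970 / 72,054 = 70.74%.

Unemployment rate ≈ 4.12%; labor force participation rate ≈ 70.74%.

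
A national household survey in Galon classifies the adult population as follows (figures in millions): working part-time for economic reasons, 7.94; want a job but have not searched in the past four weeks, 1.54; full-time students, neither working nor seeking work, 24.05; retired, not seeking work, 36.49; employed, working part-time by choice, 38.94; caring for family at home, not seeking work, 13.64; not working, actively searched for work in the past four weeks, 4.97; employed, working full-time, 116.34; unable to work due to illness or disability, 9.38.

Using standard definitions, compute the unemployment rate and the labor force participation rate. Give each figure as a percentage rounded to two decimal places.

Unemployment rate ≈ 2.95%; labor force participation rate ≈ 66.40%.

Employed = 7.94 + 38.94 + 116.34 = 163.22 million (anyone who worked, including part-time for economic reasons, counts as employed).
Unemployed = 4.97 million.
Labor force = 163.22 + 4.97 = 168.19 million.
Not in labor force = 1.54 + 24.05 + 36.49 + 13.64 + 9.38 = 85.10 million (those not working and not actively searching are outside the labor force — including those who want a job but have given up searching).
Civilian working-age population = 168.19 + 85.10 = 253.29 million.
Unemployment rate = 4.97 / 168.19 = 2.95%.
Labor force participation rate = 168.19 / 253.29 = 66.40%.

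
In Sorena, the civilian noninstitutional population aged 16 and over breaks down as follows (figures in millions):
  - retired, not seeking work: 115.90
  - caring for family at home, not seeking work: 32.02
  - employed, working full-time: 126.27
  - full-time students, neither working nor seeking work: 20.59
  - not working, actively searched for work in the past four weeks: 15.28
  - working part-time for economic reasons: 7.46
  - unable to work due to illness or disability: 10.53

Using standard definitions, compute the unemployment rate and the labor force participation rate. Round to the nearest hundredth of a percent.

Unemployment rate ≈ 10.25%; labor force participation rate ≈ 45.42%.

Employed = 126.27 + 7.46 = 133.73 million (anyone who worked, including part-time for economic reasons, counts as employed).
Unemployed = 15.28 million.
Labor force = 133.73 + 15.28 = 149.01 million.
Not in labor force = 115.90 + 32.02 + 20.59 + 10.53 = 179.04 million (those not working and not actively searching are outside the labor force).
Civilian working-age population = 149.01 + 179.04 = 328.05 million.
Unemployment rate = 15.28 / 149.01 = 10.25%.
Labor force participation rate = 149.01 / 328.05 = 45.42%.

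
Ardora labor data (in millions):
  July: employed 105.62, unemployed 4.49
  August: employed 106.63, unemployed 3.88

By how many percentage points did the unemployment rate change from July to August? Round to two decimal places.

July: labor force = 105.62 + 4.49 = 110.11; u = 4.49/110.11 = 4.08%.
August: labor force = 106.63 + 3.88 = 110.51; u = 3.88/110.51 = 3.51%.
Change = 3.51% − 4.08% = −0.57 pp.

The unemployment rate changed by −0.57 percentage points.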